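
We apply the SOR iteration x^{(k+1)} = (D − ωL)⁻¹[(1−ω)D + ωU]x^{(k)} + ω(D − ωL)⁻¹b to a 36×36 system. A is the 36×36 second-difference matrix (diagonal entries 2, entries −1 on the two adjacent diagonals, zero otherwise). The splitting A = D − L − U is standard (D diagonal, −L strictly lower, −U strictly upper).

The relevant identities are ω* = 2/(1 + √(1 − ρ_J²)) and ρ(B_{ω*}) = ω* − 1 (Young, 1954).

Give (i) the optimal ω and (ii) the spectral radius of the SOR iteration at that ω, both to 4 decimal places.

½·tridiag(1,0,1) at n=36: λ_k = cos(kπ/37); max |λ| at k=1 ⇒ ρ_J = cos(π/37) ≈ 0.9964.
√(1−ρ_J²) = |sin(π/37)| = 0.08481
Then 2/(1+√(1−ρ_J²)) = 2/(1+0.08481); ω* = 2/1.08481 = 1.8436.
and ρ(B_{ω*}) = 1.8436 − 1 = 0.8436.

ω* = 1.8436, ρ_SOR = 0.8436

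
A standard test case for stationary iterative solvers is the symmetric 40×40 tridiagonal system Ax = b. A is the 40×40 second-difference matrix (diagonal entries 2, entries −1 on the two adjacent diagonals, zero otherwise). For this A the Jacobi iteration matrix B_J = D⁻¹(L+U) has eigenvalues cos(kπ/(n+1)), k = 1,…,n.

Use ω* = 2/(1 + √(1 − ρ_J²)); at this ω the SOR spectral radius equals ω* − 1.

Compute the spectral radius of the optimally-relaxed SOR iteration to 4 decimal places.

ρ_SOR = 0.8578

[ρ_J] n=40: ρ(B_J) = cos(π/(n+1)) = cos(π/41) = 0.9971.
√(1−ρ_J²) = |sin(π/41)| = 0.07655
So ω* = 2/1.07655 = 1.8578 (Young).
[ρ_SOR] ω* − 1 = 0.8578.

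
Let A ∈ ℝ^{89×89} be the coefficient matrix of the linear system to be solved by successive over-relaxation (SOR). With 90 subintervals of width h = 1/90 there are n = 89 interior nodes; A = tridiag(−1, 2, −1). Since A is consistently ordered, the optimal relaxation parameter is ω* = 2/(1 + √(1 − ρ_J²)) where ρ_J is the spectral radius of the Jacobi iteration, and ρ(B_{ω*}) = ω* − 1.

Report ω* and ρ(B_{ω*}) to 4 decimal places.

ω* = 1.9326, ρ_SOR = 0.9326

ρ_J = max_k |cos(kπ/90)| = cos(π/90) = 0.9994
root = sin(π/90) = 0.03490  (since 1−cos² = sin²).
ω* = 2 / (1 + 0.03490) = 2 / 1.03490 ≈ 1.9326.
Hence ρ(B_{ω*}) = 1.9326 − 1 = 0.9326.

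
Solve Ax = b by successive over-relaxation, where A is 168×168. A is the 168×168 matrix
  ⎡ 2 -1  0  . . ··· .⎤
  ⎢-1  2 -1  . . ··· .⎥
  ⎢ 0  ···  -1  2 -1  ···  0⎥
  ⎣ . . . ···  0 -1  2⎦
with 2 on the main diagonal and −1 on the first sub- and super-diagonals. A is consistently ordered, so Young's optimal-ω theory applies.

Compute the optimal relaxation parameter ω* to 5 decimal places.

ω* = 1.96350

½·tridiag(1,0,1) at n=168: λ_k = cos(kπ/169); max |λ| at k=1 ⇒ ρ_J = cos(π/169) ≈ 0.99983.
root = sin(π/169) = 0.018588  (since 1−cos² = sin²).
Then 2/(1+√(1−ρ_J²)) = 2/(1+0.018588); ω* = 2/1.018588 = 1.96350.
[ρ_SOR] ω* − 1 = 0.96350.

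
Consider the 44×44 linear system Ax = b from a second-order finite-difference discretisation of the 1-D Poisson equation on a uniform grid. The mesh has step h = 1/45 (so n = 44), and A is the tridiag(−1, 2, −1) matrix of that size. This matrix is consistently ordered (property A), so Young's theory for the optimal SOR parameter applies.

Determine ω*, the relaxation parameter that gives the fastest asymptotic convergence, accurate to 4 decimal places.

ω* = 1.8696

ρ_J = max_k |cos(kπ/45)| = cos(π/45) = 0.9976
1 − cos²(π/45) = sin²(π/45) ⇒ √(1−ρ_J²) = sin(π/45) = 0.06976.
ω* = 2/(1 + 0.06976) = 2/1.06976 = 1.8696.
ρ(B_{ω*}) = ω*−1 = 0.8696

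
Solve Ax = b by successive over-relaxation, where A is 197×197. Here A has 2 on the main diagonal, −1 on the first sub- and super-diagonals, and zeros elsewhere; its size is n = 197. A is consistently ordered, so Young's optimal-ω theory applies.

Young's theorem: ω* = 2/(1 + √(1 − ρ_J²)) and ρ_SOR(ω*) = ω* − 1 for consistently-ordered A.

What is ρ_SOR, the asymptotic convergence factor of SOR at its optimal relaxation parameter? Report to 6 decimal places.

ρ_SOR = 0.968764

spectrum of D⁻¹(L+U) = {cos(kπ/198) : 1≤k≤197}; ρ_J = cos(π/198) = 0.999874.
√(1−ρ_J²) = |sin(π/198)| = 0.0158660
Young: ω* = 2/(1+√(1−ρ_J²)) = 2/(1+0.0158660) = 2/1.0158660 = 1.968764.
ρ_SOR = ω* − 1 ≈ 0.968764.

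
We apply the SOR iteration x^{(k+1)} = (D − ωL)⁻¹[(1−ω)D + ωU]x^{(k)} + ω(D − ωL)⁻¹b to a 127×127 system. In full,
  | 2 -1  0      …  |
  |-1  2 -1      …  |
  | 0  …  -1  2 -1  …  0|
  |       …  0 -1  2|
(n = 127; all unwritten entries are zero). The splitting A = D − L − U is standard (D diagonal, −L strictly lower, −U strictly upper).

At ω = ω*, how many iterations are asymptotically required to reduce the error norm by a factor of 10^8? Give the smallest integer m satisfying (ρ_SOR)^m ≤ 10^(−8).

[ρ_J] n=127: ρ(B_J) = cos(π/(n+1)) = cos(π/128) = 0.9996988.
√(1 − cos²(π/128)) = sin(π/128) ≈ 0.0245412.
ω* = 2/(1+0.0245412) = 1.9520933
and ρ(B_{ω*}) = 1.9520933 − 1 = 0.9520933.
m ≥ 8·ln10 / (−ln 0.9520933) = 375.227; smallest integer m = 376.

m = 376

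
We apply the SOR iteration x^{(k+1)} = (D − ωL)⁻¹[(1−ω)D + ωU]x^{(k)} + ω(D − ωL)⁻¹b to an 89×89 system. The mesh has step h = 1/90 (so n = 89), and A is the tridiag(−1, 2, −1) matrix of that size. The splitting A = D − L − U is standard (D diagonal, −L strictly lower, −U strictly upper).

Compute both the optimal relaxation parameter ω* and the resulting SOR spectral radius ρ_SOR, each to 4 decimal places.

ω* = 1.9326, ρ_SOR = 0.9326

[ρ_J] n=89: ρ(B_J) = cos(π/(n+1)) = cos(π/90) = 0.9994.
root = sin(π/90) = 0.03490  (since 1−cos² = sin²).
[ω*] 2 ÷ (1 + 0.03490) = 2 ÷ 1.03490 = 1.9326.
ρ_SOR = ω* − 1 = 1.9326 − 1 = 0.9326.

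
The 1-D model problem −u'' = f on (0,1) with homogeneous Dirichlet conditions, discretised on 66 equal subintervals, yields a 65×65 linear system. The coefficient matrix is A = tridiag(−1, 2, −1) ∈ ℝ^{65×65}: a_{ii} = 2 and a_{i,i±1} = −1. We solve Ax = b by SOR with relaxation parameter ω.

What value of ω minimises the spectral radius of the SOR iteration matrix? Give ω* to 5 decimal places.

ρ_J = max_k |cos(kπ/66)| = cos(π/66) = 0.99887
√(1−ρ_J²) = |sin(π/66)| = 0.047582
[ω*] 2 ÷ (1 + 0.047582) = 2 ÷ 1.047582 = 1.90916.
At ω = 1.90916 every |λ(B_ω)| = ω−1, so ρ_SOR = 0.90916.

ω* = 1.90916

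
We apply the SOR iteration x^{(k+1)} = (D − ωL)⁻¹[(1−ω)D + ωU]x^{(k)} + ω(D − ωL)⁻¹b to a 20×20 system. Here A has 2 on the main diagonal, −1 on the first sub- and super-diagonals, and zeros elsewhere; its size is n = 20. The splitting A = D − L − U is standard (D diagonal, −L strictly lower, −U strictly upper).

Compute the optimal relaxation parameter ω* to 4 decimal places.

ω* = 1.7406

[ρ_J] n=20: ρ(B_J) = cos(π/(n+1)) = cos(π/21) = 0.9888.
√(1 − cos²(π/21)) = sin(π/21) ≈ 0.14904.
Then 2/(1+√(1−ρ_J²)) = 2/(1+0.14904); ω* = 2/1.14904 = 1.7406.
ρ_SOR = ω* − 1 ≈ 0.7406.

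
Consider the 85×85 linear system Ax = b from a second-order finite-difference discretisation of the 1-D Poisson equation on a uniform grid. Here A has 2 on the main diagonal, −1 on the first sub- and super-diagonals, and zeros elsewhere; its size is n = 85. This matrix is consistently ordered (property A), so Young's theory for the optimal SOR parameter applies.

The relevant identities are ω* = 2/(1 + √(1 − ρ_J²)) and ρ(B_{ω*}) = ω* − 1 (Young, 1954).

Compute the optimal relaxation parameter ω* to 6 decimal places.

With n=85, ρ(Jacobi) = cos(π/86) = 0.999333.
√(1−ρ_J²) = |sin(π/86)| = 0.0365220
ω* = 2/(1 + 0.0365220) = 2/1.0365220 = 1.929530.
ρ_SOR = ω* − 1 ≈ 0.929530.

ω* = 1.929530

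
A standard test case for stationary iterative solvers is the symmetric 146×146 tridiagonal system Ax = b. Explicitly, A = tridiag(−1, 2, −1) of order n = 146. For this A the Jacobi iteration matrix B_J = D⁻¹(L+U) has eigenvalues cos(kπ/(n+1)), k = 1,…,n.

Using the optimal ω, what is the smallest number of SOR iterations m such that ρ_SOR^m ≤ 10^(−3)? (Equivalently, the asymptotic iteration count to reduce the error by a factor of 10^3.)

B_J for the 146×146 system has eigenvalues cos(kπ/147); ρ_J = cos(π/147) = 0.9997716.
√(1−ρ_J²) simplifies to sin(π/147) = 0.0213698.
[ω*] 2 ÷ (1 + 0.0213698) = 2 ÷ 1.0213698 = 1.9581546.
Hence ρ(B_{ω*}) = 1.9581546 − 1 = 0.9581546.
m ≥ 3·ln10 / (−ln 0.9581546) = 161.600; smallest integer m = 162.

m = 162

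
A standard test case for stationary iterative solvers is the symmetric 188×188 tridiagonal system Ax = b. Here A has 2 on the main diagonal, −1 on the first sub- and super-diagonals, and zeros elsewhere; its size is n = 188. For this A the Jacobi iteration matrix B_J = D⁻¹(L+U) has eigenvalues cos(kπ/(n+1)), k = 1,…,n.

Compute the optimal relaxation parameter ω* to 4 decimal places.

[ρ_J] n=188: ρ(B_J) = cos(π/(n+1)) = cos(π/189) = 0.9999.
√(1−ρ_J²) = |sin(π/189)| = 0.01662
ω* = 2/(1 + 0.01662) = 2/1.01662 = 1.9673.
ρ_SOR = ω* − 1 ≈ 0.9673.

ω* = 1.9673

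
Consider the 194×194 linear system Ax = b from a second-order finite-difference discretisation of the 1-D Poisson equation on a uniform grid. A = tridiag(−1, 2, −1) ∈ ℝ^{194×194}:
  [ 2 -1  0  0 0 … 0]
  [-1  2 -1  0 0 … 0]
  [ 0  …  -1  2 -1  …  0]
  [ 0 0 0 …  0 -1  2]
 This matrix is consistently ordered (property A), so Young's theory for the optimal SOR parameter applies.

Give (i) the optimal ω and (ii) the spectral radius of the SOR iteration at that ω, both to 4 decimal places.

[ρ_J] n=194: ρ(B_J) = cos(π/(n+1)) = cos(π/195) = 0.9999.
root = sin(π/195) = 0.01611  (since 1−cos² = sin²).
ω* = 2/(1+0.01611) = 1.9683
Hence ρ(B_{ω*}) = 1.9683 − 1 = 0.9683.

ω* = 1.9683, ρ_SOR = 0.9683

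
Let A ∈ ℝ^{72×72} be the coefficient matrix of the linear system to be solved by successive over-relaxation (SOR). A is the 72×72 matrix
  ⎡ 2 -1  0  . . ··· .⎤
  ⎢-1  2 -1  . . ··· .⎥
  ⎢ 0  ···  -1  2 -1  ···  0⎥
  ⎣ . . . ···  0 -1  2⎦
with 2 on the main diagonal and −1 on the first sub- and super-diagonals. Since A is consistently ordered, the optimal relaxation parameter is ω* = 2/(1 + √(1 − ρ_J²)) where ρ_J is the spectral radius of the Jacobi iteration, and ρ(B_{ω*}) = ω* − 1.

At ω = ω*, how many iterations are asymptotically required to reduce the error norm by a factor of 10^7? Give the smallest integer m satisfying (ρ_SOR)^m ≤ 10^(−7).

[ρ_J] n=72: ρ(B_J) = cos(π/(n+1)) = cos(π/73) = 0.9990741.
1 − cos²(π/73) = sin²(π/73) ⇒ √(1−ρ_J²) = sin(π/73) = 0.0430222.
ω* = 2/(1 + 0.0430222) = 2/1.0430222 = 1.9175047.
ρ_SOR = ω* − 1 ≈ 0.9175047.
(0.9175047)^m ≤ 10^{−7}  ⇒  m·ln(0.9175047) ≤ −7·ln10  ⇒  m ≥ 187.207  ⇒  m = 188

m = 188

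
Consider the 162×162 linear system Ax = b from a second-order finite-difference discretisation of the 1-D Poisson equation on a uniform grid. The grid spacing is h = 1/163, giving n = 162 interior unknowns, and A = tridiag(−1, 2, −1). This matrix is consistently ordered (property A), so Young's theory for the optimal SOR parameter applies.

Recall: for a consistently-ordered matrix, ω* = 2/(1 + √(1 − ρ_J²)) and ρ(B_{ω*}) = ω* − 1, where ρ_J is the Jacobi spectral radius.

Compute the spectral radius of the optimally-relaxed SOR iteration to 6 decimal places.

ρ_SOR = 0.962184

ρ_J = max_k |cos(kπ/163)| = cos(π/163) = 0.999814
1 − cos²(π/163) = sin²(π/163) ⇒ √(1−ρ_J²) = sin(π/163) = 0.0192724.
Young: ω* = 2/(1+√(1−ρ_J²)) = 2/(1+0.0192724) = 2/1.0192724 = 1.962184.
Hence ρ(B_{ω*}) = 1.962184 − 1 = 0.962184.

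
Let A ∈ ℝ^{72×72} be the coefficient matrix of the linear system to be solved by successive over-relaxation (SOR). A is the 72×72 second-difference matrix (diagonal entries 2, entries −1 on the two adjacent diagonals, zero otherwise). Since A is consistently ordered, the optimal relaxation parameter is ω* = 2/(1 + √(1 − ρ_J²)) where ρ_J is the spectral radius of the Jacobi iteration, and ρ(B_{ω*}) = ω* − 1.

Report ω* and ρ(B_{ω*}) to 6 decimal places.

½·tridiag(1,0,1) at n=72: λ_k = cos(kπ/73); max |λ| at k=1 ⇒ ρ_J = cos(π/73) ≈ 0.999074.
root = sin(π/73) = 0.0430222  (since 1−cos² = sin²).
So ω* = 2/1.0430222 = 1.917505 (Young).
[ρ_SOR] ω* − 1 = 0.917505.

ω* = 1.917505, ρ_SOR = 0.917505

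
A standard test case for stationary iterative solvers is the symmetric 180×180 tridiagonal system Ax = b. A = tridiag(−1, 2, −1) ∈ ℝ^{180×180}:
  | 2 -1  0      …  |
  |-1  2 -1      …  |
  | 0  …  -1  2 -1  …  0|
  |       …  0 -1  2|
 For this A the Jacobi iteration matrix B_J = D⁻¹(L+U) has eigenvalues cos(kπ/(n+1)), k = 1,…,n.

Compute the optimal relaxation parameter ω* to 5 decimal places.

spectrum of D⁻¹(L+U) = {cos(kπ/181) : 1≤k≤180}; ρ_J = cos(π/181) = 0.99985.
√(1 − cos²(π/181)) = sin(π/181) ≈ 0.017356.
So ω* = 2/1.017356 = 1.96588 (Young).
ρ_SOR = ω* − 1 ≈ 0.96588.

ω* = 1.96588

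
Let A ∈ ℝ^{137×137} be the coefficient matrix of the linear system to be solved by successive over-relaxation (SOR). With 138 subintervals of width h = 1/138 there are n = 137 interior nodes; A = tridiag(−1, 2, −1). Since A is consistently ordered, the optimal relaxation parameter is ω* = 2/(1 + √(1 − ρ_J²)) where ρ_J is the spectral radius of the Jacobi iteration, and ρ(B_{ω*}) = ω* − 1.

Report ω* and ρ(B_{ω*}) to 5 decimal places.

B_J for the 137×137 system has eigenvalues cos(kπ/138); ρ_J = cos(π/138) = 0.99974.
√(1−ρ_J²) = |sin(π/138)| = 0.022763
[ω*] 2 ÷ (1 + 0.022763) = 2 ÷ 1.022763 = 1.95549.
ρ_SOR = ω* − 1 ≈ 0.95549.

ω* = 1.95549, ρ_SOR = 0.95549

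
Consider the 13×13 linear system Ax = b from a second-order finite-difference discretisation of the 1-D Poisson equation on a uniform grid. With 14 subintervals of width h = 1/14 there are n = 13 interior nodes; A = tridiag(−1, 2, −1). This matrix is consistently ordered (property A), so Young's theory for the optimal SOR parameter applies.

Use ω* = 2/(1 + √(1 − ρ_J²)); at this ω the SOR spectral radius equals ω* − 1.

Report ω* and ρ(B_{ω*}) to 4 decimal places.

ω* = 1.6360, ρ_SOR = 0.6360

B_J for the 13×13 system has eigenvalues cos(kπ/14); ρ_J = cos(π/14) = 0.9749.
1 − cos²(π/14) = sin²(π/14) ⇒ √(1−ρ_J²) = sin(π/14) = 0.22252.
ω* = 2/(1+0.22252) = 1.6360
[ρ_SOR] ω* − 1 = 0.6360.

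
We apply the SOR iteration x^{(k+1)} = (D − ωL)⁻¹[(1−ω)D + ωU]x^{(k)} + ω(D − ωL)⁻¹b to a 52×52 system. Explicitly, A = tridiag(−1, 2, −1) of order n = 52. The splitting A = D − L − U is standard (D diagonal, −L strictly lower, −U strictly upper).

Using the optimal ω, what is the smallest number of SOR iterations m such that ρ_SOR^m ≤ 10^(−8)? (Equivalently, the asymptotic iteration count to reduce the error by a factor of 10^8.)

m = 156

spectrum of D⁻¹(L+U) = {cos(kπ/53) : 1≤k≤52}; ρ_J = cos(π/53) = 0.9982437.
√(1−ρ_J²) simplifies to sin(π/53) = 0.0592406.
[ω*] 2 ÷ (1 + 0.0592406) = 2 ÷ 1.0592406 = 1.8881451.
At ω = 1.8881451 every |λ(B_ω)| = ω−1, so ρ_SOR = 0.8881451.
8·ln10 = 18.4207; −ln(0.8881451) = 0.11862; m = ⌈18.4207/0.11862⌉ = ⌈155.292⌉ = 156.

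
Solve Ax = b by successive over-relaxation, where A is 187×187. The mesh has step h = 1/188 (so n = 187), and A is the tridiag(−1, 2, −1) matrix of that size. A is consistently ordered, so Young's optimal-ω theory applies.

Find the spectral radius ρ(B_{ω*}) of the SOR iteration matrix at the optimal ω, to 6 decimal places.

ρ_SOR = 0.967130

With n=187, ρ(Jacobi) = cos(π/188) = 0.999860.
√(1 − cos²(π/188)) = sin(π/188) ≈ 0.0167098.
So ω* = 2/1.0167098 = 1.967130 (Young).
ρ(B_{ω*}) = ω*−1 = 0.967130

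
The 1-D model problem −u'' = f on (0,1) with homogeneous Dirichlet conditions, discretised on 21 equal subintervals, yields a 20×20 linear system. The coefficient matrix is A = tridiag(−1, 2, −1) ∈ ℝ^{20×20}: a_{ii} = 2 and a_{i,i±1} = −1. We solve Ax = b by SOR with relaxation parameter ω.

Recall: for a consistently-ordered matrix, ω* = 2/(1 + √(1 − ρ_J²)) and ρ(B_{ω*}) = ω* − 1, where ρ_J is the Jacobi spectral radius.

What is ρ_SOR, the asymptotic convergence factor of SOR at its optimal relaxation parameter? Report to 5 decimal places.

ρ_SOR = 0.74058

B_J for the 20×20 system has eigenvalues cos(kπ/21); ρ_J = cos(π/21) = 0.98883.
root = sin(π/21) = 0.149042  (since 1−cos² = sin²).
ω* = 2 / (1 + 0.149042) = 2 / 1.149042 ≈ 1.74058.
and ρ(B_{ω*}) = 1.74058 − 1 = 0.74058.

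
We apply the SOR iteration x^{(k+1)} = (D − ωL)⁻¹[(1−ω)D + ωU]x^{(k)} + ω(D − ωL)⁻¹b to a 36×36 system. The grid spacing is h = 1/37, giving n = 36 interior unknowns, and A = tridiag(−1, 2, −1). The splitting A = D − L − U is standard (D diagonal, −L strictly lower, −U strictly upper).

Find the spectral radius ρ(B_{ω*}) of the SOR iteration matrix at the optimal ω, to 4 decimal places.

spectrum of D⁻¹(L+U) = {cos(kπ/37) : 1≤k≤36}; ρ_J = cos(π/37) = 0.9964.
√(1−ρ_J²) = |sin(π/37)| = 0.08481
ω* = 2/(1+0.08481) = 1.8436
and ρ(B_{ω*}) = 1.8436 − 1 = 0.8436.

ρ_SOR = 0.8436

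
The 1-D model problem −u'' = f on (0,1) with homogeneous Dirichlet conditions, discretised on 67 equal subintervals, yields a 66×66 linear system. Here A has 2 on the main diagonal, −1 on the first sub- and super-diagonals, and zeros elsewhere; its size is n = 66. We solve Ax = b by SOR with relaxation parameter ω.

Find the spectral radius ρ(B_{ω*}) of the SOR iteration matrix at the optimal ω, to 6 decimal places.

ρ_SOR = 0.910453

With n=66, ρ(Jacobi) = cos(π/67) = 0.998901.
root = sin(π/67) = 0.0468723  (since 1−cos² = sin²).
Then 2/(1+√(1−ρ_J²)) = 2/(1+0.0468723); ω* = 2/1.0468723 = 1.910453.
ρ(B_{ω*}) = ω*−1 = 0.910453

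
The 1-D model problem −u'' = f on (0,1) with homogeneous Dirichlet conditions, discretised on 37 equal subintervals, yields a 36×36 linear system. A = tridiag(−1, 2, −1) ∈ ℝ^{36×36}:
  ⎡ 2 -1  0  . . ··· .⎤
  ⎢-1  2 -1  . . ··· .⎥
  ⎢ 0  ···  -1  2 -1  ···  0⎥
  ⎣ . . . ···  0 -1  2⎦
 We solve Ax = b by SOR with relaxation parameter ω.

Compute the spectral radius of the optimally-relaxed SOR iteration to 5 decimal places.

ρ_SOR = 0.84365

n=36: λ(B_J) = 1 − λ(A)/2 = cos(kπ/37); k=1 gives ρ_J = 0.99640.
√(1−ρ_J²) = |sin(π/37)| = 0.084806
[ω*] 2 ÷ (1 + 0.084806) = 2 ÷ 1.084806 = 1.84365.
Hence ρ(B_{ω*}) = 1.84365 − 1 = 0.84365.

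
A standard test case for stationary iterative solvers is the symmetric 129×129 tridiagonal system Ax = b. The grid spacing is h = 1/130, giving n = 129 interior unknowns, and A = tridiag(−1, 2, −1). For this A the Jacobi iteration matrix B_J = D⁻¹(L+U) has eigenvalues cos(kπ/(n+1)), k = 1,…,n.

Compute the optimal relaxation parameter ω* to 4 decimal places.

With n=129, ρ(Jacobi) = cos(π/130) = 0.9997.
√(1 − cos²(π/130)) = sin(π/130) ≈ 0.02416.
So ω* = 2/1.02416 = 1.9528 (Young).
Hence ρ(B_{ω*}) = 1.9528 − 1 = 0.9528.

ω* = 1.9528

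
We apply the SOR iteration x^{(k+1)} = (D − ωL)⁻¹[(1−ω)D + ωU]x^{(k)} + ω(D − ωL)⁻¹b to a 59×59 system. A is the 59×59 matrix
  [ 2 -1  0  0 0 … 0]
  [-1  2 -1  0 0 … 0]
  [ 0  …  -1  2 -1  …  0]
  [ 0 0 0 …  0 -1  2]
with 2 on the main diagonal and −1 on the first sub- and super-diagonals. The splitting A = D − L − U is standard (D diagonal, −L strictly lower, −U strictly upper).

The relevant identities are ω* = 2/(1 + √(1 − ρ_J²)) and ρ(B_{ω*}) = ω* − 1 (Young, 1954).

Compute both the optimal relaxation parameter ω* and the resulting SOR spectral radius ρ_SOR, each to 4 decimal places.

B_J for the 59×59 system has eigenvalues cos(kπ/60); ρ_J = cos(π/60) = 0.9986.
√(1−ρ_J²) simplifies to sin(π/60) = 0.05234.
[ω*] 2 ÷ (1 + 0.05234) = 2 ÷ 1.05234 = 1.9005.
Hence ρ(B_{ω*}) = 1.9005 − 1 = 0.9005.

ω* = 1.9005, ρ_SOR = 0.9005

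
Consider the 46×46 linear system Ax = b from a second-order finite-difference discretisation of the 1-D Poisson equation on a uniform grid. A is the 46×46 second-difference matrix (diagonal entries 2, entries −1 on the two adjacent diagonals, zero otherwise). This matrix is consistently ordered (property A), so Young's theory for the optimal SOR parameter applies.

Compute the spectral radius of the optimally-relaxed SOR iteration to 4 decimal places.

ρ_SOR = 0.8748

n=46: λ(B_J) = 1 − λ(A)/2 = cos(kπ/47); k=1 gives ρ_J = 0.9978.
√(1−ρ_J²) simplifies to sin(π/47) = 0.06679.
Then 2/(1+√(1−ρ_J²)) = 2/(1+0.06679); ω* = 2/1.06679 = 1.8748.
Hence ρ(B_{ω*}) = 1.8748 − 1 = 0.8748.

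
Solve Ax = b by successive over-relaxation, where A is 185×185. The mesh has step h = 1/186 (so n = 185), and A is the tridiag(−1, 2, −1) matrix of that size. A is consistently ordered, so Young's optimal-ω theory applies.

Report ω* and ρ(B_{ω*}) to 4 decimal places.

ω* = 1.9668, ρ_SOR = 0.9668

With n=185, ρ(Jacobi) = cos(π/186) = 0.9999.
1 − cos²(π/186) = sin²(π/186) ⇒ √(1−ρ_J²) = sin(π/186) = 0.01689.
ω* = 2/(1+0.01689) = 1.9668
At ω = 1.9668 every |λ(B_ω)| = ω−1, so ρ_SOR = 0.9668.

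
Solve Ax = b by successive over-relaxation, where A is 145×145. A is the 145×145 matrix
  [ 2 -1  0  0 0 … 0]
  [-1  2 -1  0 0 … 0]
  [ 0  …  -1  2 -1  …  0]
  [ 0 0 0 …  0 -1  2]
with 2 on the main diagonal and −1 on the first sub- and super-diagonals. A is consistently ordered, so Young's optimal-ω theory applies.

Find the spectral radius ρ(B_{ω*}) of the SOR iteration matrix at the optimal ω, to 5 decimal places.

ρ_SOR = 0.95787

[ρ_J] n=145: ρ(B_J) = cos(π/(n+1)) = cos(π/146) = 0.99977.
1 − cos²(π/146) = sin²(π/146) ⇒ √(1−ρ_J²) = sin(π/146) = 0.021516.
[ω*] 2 ÷ (1 + 0.021516) = 2 ÷ 1.021516 = 1.95787.
At ω = 1.95787 every |λ(B_ω)| = ω−1, so ρ_SOR = 0.95787.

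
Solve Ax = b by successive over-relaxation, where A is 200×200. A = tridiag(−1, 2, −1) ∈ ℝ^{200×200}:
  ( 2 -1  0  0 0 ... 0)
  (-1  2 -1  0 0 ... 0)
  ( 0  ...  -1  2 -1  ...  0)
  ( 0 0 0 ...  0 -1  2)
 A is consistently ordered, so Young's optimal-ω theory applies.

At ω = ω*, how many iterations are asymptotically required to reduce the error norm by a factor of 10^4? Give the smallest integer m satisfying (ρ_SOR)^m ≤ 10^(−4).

m = 295

spectrum of D⁻¹(L+U) = {cos(kπ/201) : 1≤k≤200}; ρ_J = cos(π/201) = 0.9998779.
√(1−ρ_J²) simplifies to sin(π/201) = 0.0156292.
[ω*] 2 ÷ (1 + 0.0156292) = 2 ÷ 1.0156292 = 1.9692226.
ρ_SOR = ω* − 1 = 1.9692226 − 1 = 0.9692226.
ρ_SOR^m ≤ 10^(−4) ⇔ m ≥ 4·ln10/(−ln 0.9692226) = 9.21034/0.031261 = 294.627; m = ⌈294.627⌉ = 295.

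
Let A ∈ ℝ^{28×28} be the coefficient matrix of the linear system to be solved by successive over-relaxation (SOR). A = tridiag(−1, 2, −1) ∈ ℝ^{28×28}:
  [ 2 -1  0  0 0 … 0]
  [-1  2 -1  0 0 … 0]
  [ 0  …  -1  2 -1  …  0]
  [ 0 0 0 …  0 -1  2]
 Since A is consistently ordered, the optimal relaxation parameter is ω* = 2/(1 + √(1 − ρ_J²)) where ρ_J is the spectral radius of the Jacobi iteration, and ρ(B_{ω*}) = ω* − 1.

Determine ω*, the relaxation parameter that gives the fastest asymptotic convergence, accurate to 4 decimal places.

ω* = 1.8049

spectrum of D⁻¹(L+U) = {cos(kπ/29) : 1≤k≤28}; ρ_J = cos(π/29) = 0.9941.
1 − cos²(π/29) = sin²(π/29) ⇒ √(1−ρ_J²) = sin(π/29) = 0.10812.
Young: ω* = 2/(1+√(1−ρ_J²)) = 2/(1+0.10812) = 2/1.10812 = 1.8049.
ρ(B_{ω*}) = ω*−1 = 0.8049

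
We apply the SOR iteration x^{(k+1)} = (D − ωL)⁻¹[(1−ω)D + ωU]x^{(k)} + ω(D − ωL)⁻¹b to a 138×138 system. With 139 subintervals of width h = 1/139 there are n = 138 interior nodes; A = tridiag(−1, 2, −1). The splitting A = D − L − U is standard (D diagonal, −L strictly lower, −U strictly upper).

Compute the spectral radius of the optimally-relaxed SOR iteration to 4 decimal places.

ρ_SOR = 0.9558

With n=138, ρ(Jacobi) = cos(π/139) = 0.9997.
root = sin(π/139) = 0.02260  (since 1−cos² = sin²).
So ω* = 2/1.02260 = 1.9558 (Young).
At ω = 1.9558 every |λ(B_ω)| = ω−1, so ρ_SOR = 0.9558.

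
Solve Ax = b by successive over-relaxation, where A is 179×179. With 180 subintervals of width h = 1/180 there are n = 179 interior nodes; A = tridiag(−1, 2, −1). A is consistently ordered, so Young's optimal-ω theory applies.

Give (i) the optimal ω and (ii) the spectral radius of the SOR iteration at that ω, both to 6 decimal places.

B_J for the 179×179 system has eigenvalues cos(kπ/180); ρ_J = cos(π/180) = 0.999848.
√(1 − cos²(π/180)) = sin(π/180) ≈ 0.0174524.
So ω* = 2/1.0174524 = 1.965694 (Young).
At ω = 1.965694 every |λ(B_ω)| = ω−1, so ρ_SOR = 0.965694.

ω* = 1.965694, ρ_SOR = 0.965694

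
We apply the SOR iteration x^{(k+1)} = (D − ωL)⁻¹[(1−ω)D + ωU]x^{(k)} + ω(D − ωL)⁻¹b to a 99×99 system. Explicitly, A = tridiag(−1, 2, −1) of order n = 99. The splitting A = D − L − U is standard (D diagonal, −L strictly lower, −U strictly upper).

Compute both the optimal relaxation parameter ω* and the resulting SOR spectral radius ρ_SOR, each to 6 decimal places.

With n=99, ρ(Jacobi) = cos(π/100) = 0.999507.
√(1−ρ_J²) = |sin(π/100)| = 0.0314108
So ω* = 2/1.0314108 = 1.939092 (Young).
[ρ_SOR] ω* − 1 = 0.939092.

ω* = 1.939092, ρ_SOR = 0.939092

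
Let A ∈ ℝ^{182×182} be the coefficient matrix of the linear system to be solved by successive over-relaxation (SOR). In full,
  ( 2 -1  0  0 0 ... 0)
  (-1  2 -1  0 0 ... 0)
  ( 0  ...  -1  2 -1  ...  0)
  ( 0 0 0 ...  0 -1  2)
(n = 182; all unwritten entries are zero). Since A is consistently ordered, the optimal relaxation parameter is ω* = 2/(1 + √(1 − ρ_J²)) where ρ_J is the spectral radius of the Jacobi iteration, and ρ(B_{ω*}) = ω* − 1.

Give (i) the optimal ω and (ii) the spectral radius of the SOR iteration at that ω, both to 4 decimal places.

spectrum of D⁻¹(L+U) = {cos(kπ/183) : 1≤k≤182}; ρ_J = cos(π/183) = 0.9999.
√(1−ρ_J²) simplifies to sin(π/183) = 0.01717.
So ω* = 2/1.01717 = 1.9662 (Young).
At ω = 1.9662 every |λ(B_ω)| = ω−1, so ρ_SOR = 0.9662.

ω* = 1.9662, ρ_SOR = 0.9662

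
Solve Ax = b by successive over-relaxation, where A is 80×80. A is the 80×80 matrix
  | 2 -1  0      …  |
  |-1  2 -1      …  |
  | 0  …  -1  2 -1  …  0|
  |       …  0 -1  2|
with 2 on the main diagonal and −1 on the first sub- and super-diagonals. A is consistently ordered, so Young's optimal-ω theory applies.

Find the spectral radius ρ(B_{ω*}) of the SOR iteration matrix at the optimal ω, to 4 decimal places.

ρ_SOR = 0.9253

With n=80, ρ(Jacobi) = cos(π/81) = 0.9992.
√(1−ρ_J²) simplifies to sin(π/81) = 0.03878.
ω* = 2/(1 + 0.03878) = 2/1.03878 = 1.9253.
ρ_SOR = ω* − 1 = 1.9253 − 1 = 0.9253.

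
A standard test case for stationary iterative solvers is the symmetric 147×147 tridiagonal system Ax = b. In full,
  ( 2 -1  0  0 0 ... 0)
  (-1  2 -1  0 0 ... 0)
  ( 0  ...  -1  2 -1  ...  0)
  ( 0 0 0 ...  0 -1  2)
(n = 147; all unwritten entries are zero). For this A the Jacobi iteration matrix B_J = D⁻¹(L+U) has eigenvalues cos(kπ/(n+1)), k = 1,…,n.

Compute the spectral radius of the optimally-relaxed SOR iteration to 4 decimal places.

ρ_SOR = 0.9584

½·tridiag(1,0,1) at n=147: λ_k = cos(kπ/148); max |λ| at k=1 ⇒ ρ_J = cos(π/148) ≈ 0.9998.
√(1−ρ_J²) simplifies to sin(π/148) = 0.02123.
Young: ω* = 2/(1+√(1−ρ_J²)) = 2/(1+0.02123) = 2/1.02123 = 1.9584.
[ρ_SOR] ω* − 1 = 0.9584.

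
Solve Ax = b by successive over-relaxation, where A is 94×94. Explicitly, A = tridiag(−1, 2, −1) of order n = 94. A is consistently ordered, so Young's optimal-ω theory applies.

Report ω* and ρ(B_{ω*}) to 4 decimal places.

ω* = 1.9360, ρ_SOR = 0.9360

ρ_J = max_k |cos(kπ/95)| = cos(π/95) = 0.9995
√(1−ρ_J²) simplifies to sin(π/95) = 0.03306.
ω* = 2/(1+0.03306) = 1.9360
ρ_SOR = ω* − 1 ≈ 0.9360.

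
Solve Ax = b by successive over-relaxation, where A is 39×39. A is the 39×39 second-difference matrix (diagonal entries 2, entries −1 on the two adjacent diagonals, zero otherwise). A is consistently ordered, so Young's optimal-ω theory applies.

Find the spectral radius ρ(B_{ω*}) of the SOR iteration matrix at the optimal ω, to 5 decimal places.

spectrum of D⁻¹(L+U) = {cos(kπ/40) : 1≤k≤39}; ρ_J = cos(π/40) = 0.99692.
√(1−ρ_J²) = |sin(π/40)| = 0.078459
ω* = 2/(1 + 0.078459) = 2/1.078459 = 1.85450.
ρ_SOR = ω* − 1 ≈ 0.85450.

ρ_SOR = 0.85450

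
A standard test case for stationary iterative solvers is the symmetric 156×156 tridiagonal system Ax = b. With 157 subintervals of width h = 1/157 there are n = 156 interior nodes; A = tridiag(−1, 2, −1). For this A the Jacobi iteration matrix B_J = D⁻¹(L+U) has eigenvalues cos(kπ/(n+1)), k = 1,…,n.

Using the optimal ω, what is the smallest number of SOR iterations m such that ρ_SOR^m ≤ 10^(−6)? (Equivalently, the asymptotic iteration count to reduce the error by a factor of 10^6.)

n=156: λ(B_J) = 1 − λ(A)/2 = cos(kπ/157); k=1 gives ρ_J = 0.9997998.
√(1 − cos²(π/157)) = sin(π/157) ≈ 0.0200088.
ω* = 2/(1 + 0.0200088) = 2/1.0200088 = 1.9607674.
Hence ρ(B_{ω*}) = 1.9607674 − 1 = 0.9607674.
(0.9607674)^m ≤ 10^{−6}  ⇒  m·ln(0.9607674) ≤ −6·ln10  ⇒  m ≥ 345.190  ⇒  m = 346

m = 346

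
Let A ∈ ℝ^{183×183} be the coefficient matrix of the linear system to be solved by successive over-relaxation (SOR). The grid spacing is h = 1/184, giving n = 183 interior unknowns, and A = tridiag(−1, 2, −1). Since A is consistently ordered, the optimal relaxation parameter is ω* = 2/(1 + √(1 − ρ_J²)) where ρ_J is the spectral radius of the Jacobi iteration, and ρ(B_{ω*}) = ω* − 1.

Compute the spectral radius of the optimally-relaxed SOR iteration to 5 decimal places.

½·tridiag(1,0,1) at n=183: λ_k = cos(kπ/184); max |λ| at k=1 ⇒ ρ_J = cos(π/184) ≈ 0.99985.
√(1 − cos²(π/184)) = sin(π/184) ≈ 0.017073.
So ω* = 2/1.017073 = 1.96643 (Young).
and ρ(B_{ω*}) = 1.96643 − 1 = 0.96643.

ρ_SOR = 0.96643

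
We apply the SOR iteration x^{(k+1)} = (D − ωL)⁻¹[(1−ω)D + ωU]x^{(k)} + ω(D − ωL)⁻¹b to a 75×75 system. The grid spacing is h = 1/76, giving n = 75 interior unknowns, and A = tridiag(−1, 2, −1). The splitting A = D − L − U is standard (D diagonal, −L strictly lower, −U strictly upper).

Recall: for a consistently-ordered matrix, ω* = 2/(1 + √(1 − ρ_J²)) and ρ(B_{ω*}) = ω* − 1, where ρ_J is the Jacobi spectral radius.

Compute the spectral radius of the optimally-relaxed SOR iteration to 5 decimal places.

ρ_J = max_k |cos(kπ/76)| = cos(π/76) = 0.99915
root = sin(π/76) = 0.041325  (since 1−cos² = sin²).
ω* = 2/(1+0.041325) = 1.92063
ρ_SOR = ω* − 1 ≈ 0.92063.

ρ_SOR = 0.92063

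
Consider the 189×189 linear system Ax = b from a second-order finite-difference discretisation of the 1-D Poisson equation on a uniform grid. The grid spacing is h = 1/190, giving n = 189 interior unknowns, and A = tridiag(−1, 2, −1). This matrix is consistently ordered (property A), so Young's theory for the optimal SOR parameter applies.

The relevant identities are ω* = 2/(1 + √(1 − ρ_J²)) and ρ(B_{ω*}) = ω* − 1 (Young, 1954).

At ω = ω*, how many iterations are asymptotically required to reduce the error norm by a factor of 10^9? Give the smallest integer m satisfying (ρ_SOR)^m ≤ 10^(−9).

ρ_J = max_k |cos(kπ/190)| = cos(π/190) = 0.9998633
√(1−ρ_J²) simplifies to sin(π/190) = 0.0165339.
Young: ω* = 2/(1+√(1−ρ_J²)) = 2/(1+0.0165339) = 2/1.0165339 = 1.9674700.
ρ_SOR = ω* − 1 ≈ 0.9674700.
(0.9674700)^m ≤ 10^{−9}  ⇒  m·ln(0.9674700) ≤ −9·ln10  ⇒  m ≥ 626.632  ⇒  m = 627

m = 627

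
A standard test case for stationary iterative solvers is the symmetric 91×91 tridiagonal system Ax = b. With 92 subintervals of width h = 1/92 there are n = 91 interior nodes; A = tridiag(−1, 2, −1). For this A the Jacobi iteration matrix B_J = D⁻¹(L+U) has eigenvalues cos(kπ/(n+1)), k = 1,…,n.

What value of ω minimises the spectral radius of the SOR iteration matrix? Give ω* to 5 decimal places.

ω* = 1.93397

spectrum of D⁻¹(L+U) = {cos(kπ/92) : 1≤k≤91}; ρ_J = cos(π/92) = 0.99942.
√(1−ρ_J²) = |sin(π/92)| = 0.034141
ω* = 2/(1+0.034141) = 1.93397
and ρ(B_{ω*}) = 1.93397 − 1 = 0.93397.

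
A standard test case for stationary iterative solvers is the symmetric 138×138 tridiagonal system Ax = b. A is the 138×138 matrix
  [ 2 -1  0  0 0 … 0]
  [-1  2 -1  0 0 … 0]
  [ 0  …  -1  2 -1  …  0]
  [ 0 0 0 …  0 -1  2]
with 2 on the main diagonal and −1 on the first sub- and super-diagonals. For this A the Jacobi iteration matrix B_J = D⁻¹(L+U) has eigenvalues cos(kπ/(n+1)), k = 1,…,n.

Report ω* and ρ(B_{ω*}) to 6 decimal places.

spectrum of D⁻¹(L+U) = {cos(kπ/139) : 1≤k≤138}; ρ_J = cos(π/139) = 0.999745.
√(1−ρ_J²) = |sin(π/139)| = 0.0225995
ω* = 2 / (1 + 0.0225995) = 2 / 1.0225995 ≈ 1.955800.
At ω = 1.955800 every |λ(B_ω)| = ω−1, so ρ_SOR = 0.955800.

ω* = 1.955800, ρ_SOR = 0.955800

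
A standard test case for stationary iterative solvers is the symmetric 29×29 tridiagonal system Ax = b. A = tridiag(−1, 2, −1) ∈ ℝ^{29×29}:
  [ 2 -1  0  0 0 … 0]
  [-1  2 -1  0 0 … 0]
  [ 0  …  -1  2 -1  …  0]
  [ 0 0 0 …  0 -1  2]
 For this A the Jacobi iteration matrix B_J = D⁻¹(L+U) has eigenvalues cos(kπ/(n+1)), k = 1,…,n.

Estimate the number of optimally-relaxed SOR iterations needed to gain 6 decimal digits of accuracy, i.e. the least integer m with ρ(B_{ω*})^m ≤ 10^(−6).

½·tridiag(1,0,1) at n=29: λ_k = cos(kπ/30); max |λ| at k=1 ⇒ ρ_J = cos(π/30) ≈ 0.9945219.
√(1−ρ_J²) = |sin(π/30)| = 0.1045285
So ω* = 2/1.1045285 = 1.8107274 (Young).
[ρ_SOR] ω* − 1 = 0.8107274.
For 6 digits: m = 6·ln10 / (−ln 0.8107274) = 13.8155/0.209823 = 65.844; round up → m = 66.

m = 66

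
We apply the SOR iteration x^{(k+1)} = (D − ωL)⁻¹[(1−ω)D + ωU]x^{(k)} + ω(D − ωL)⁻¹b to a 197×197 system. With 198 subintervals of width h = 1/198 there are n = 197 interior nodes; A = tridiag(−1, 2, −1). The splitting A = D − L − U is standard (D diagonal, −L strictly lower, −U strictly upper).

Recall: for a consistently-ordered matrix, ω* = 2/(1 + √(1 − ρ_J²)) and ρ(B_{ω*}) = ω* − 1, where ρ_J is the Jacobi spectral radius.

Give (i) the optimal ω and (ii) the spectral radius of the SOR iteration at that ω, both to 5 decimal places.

ω* = 1.96876, ρ_SOR = 0.96876

n=197: λ(B_J) = 1 − λ(A)/2 = cos(kπ/198); k=1 gives ρ_J = 0.99987.
1 − cos²(π/198) = sin²(π/198) ⇒ √(1−ρ_J²) = sin(π/198) = 0.015866.
So ω* = 2/1.015866 = 1.96876 (Young).
ρ_SOR = ω* − 1 ≈ 0.96876.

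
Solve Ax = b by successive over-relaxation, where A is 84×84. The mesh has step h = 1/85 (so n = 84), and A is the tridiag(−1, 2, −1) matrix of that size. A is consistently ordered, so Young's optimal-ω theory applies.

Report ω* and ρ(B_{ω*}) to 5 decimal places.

ω* = 1.92873, ρ_SOR = 0.92873

ρ_J = max_k |cos(kπ/85)| = cos(π/85) = 0.99932
√(1−ρ_J²) simplifies to sin(π/85) = 0.036951.
ω* = 2/(1 + 0.036951) = 2/1.036951 = 1.92873.
At ω = 1.92873 every |λ(B_ω)| = ω−1, so ρ_SOR = 0.92873.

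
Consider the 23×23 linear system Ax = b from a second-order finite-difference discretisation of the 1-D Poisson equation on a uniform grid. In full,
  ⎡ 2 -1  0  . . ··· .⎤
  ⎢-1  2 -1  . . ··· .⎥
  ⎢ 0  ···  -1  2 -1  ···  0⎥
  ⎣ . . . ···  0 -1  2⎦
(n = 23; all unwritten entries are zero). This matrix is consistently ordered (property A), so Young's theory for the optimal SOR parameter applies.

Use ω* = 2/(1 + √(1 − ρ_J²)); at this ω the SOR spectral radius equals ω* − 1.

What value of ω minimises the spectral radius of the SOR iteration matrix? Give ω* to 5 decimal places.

With n=23, ρ(Jacobi) = cos(π/24) = 0.99144.
√(1−ρ_J²) simplifies to sin(π/24) = 0.130526.
Then 2/(1+√(1−ρ_J²)) = 2/(1+0.130526); ω* = 2/1.130526 = 1.76909.
ρ(B_{ω*}) = ω*−1 = 0.76909

ω* = 1.76909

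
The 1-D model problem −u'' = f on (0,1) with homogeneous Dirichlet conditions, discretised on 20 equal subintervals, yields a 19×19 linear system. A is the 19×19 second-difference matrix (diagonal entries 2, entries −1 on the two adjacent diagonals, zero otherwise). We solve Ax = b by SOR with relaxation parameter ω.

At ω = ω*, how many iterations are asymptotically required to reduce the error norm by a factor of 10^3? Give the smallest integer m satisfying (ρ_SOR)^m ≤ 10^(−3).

m = 22

[ρ_J] n=19: ρ(B_J) = cos(π/(n+1)) = cos(π/20) = 0.9876883.
√(1 − cos²(π/20)) = sin(π/20) ≈ 0.1564345.
Then 2/(1+√(1−ρ_J²)) = 2/(1+0.1564345); ω* = 2/1.1564345 = 1.7294538.
ρ(B_{ω*}) = ω*−1 = 0.7294538
3·ln10 = 6.90776; −ln(0.7294538) = 0.315459; m = ⌈6.90776/0.315459⌉ = ⌈21.897⌉ = 22.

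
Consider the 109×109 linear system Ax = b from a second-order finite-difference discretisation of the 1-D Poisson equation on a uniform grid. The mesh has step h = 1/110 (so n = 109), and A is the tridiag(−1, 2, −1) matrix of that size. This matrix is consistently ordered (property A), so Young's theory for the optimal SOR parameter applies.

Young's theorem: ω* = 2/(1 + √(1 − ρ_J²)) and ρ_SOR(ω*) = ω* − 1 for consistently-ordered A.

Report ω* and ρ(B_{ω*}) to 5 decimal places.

ω* = 1.94447, ρ_SOR = 0.94447

B_J for the 109×109 system has eigenvalues cos(kπ/110); ρ_J = cos(π/110) = 0.99959.
√(1−ρ_J²) simplifies to sin(π/110) = 0.028556.
ω* = 2/(1 + 0.028556) = 2/1.028556 = 1.94447.
ρ_SOR = ω* − 1 = 1.94447 − 1 = 0.94447.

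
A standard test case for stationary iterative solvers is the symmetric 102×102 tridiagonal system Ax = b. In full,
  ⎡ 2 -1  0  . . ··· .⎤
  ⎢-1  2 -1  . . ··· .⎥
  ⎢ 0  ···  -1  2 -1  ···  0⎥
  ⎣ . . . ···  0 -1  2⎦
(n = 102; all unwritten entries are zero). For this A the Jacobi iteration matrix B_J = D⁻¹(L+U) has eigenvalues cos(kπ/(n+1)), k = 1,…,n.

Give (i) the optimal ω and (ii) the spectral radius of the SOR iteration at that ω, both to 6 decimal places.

ρ_J = max_k |cos(kπ/103)| = cos(π/103) = 0.999535
√(1−ρ_J²) = |sin(π/103)| = 0.0304962
[ω*] 2 ÷ (1 + 0.0304962) = 2 ÷ 1.0304962 = 1.940813.
ρ_SOR = ω* − 1 = 1.940813 − 1 = 0.940813.

ω* = 1.940813, ρ_SOR = 0.940813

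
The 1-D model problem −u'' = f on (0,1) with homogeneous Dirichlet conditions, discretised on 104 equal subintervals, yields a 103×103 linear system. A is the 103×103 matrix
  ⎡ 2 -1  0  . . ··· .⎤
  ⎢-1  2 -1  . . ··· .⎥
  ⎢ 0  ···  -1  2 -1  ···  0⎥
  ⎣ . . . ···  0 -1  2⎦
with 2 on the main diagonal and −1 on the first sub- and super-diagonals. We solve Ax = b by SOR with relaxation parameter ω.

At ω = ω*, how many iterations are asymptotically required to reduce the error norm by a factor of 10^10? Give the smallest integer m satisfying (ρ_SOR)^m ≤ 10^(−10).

B_J for the 103×103 system has eigenvalues cos(kπ/104); ρ_J = cos(π/104) = 0.9995438.
√(1−ρ_J²) = |sin(π/104)| = 0.0302030
Then 2/(1+√(1−ρ_J²)) = 2/(1+0.0302030); ω* = 2/1.0302030 = 1.9413650.
ρ_SOR = ω* − 1 ≈ 0.9413650.
(0.9413650)^m ≤ 10^{−10}  ⇒  m·ln(0.9413650) ≤ −10·ln10  ⇒  m ≥ 381.070  ⇒  m = 382

m = 382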